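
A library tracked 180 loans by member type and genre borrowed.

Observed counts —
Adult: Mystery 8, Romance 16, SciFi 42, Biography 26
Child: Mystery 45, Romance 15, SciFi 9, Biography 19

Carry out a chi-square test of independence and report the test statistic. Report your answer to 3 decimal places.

Row totals: 92, 88. Column totals: 53, 31, 51, 45. Grand total N = 180.
Expected counts (row total × column total / N):
  Adult, Mystery: 92×53/180 = 27.0889
  Adult, Romance: 92×31/180 = 15.8444
  Adult, SciFi: 92×51/180 = 26.0667
  Adult, Biography: 92×45/180 = 23.0000
  Child, Mystery: 88×53/180 = 25.9111
  Child, Romance: 88×31/180 = 15.1556
  Child, SciFi: 88×51/180 = 24.9333
  Child, Biography: 88×45/180 = 22.0000
Contributions (O − E)²/E:
  (8 − 27.0889)²/27.0889 = 13.4515
  (16 − 15.8444)²/15.8444 = 0.0015
  (42 − 26.0667)²/26.0667 = 9.7392
  (26 − 23.0000)²/23.0000 = 0.3913
  (45 − 25.9111)²/25.9111 = 14.0629
  (15 − 15.1556)²/15.1556 = 0.0016
  (9 − 24.9333)²/24.9333 = 10.1820
  (19 − 22.0000)²/22.0000 = 0.4091
χ² = 13.4515 + 0.0015 + 9.7392 + 0.3913 + 14.0629 + 0.0016 + 10.1820 + 0.4091 = 48.239

48.239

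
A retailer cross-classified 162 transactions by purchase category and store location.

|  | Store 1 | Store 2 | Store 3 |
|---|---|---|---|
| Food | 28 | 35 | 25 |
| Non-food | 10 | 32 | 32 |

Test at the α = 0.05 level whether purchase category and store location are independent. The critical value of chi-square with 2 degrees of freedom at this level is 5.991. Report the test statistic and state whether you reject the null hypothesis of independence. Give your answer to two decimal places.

8.37; reject H₀

Row totals: 88, 74. Column totals: 38, 67, 57. Grand total N = 162.
Expected counts (row total × column total / N):
  Food, Store 1: 88×38/162 = 20.642
  Food, Store 2: 88×67/162 = 36.395
  Food, Store 3: 88×57/162 = 30.963
  Non-food, Store 1: 74×38/162 = 17.358
  Non-food, Store 2: 74×67/162 = 30.605
  Non-food, Store 3: 74×57/162 = 26.037
Contributions (O − E)²/E:
  (28 − 20.642)²/20.642 = 2.6228
  (35 − 36.395)²/36.395 = 0.0535
  (25 − 30.963)²/30.963 = 1.1484
  (10 − 17.358)²/17.358 = 3.1190
  (32 − 30.605)²/30.605 = 0.0636
  (32 − 26.037)²/26.037 = 1.3656
χ² = 2.6228 + 0.0535 + 1.1484 + 3.1190 + 0.0636 + 1.3656 = 8.37
df = (2−1)(3−1) = 2. Since 8.37 > 5.991, reject the null hypothesis of independence at α = 0.05.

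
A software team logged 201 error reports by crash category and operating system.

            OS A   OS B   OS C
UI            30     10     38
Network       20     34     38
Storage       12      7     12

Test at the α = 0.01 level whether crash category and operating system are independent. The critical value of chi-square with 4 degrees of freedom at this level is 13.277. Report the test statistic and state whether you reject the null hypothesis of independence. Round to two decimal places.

Row totals: 78, 92, 31. Column totals: 62, 51, 88. Grand total N = 201.
Expected counts (row total × column total / N):
  UI, OS A: 78×62/201 = 24.060
  UI, OS B: 78×51/201 = 19.791
  UI, OS C: 78×88/201 = 34.149
  Network, OS A: 92×62/201 = 28.378
  Network, OS B: 92×51/201 = 23.343
  Network, OS C: 92×88/201 = 40.279
  Storage, OS A: 31×62/201 = 9.562
  Storage, OS B: 31×51/201 = 7.866
  Storage, OS C: 31×88/201 = 13.572
Contributions (O − E)²/E:
  (30 − 24.060)²/24.060 = 1.4665
  (10 − 19.791)²/19.791 = 4.8438
  (38 − 34.149)²/34.149 = 0.4343
  (20 − 28.378)²/28.378 = 2.4734
  (34 − 23.343)²/23.343 = 4.8653
  (38 − 40.279)²/40.279 = 0.1289
  (12 − 9.562)²/9.562 = 0.6216
  (7 − 7.866)²/7.866 = 0.0953
  (12 − 13.572)²/13.572 = 0.1821
χ² = 1.4665 + 4.8438 + 0.4343 + 2.4734 + 4.8653 + 0.1289 + 0.6216 + 0.0953 + 0.1821 = 15.11
df = (3−1)(3−1) = 4. Since 15.11 > 13.277, reject the null hypothesis of independence at α = 0.01.

15.11; reject H₀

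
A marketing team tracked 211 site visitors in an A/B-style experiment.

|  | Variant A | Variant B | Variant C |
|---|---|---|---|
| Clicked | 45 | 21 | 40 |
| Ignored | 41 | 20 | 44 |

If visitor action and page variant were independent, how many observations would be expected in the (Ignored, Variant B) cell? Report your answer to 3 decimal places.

Row total (Ignored) = 105; column total (Variant B) = 41; grand total N = 211.
Expected count = (row total × column total) / N = 105 × 41 / 211 = 20.403.

20.403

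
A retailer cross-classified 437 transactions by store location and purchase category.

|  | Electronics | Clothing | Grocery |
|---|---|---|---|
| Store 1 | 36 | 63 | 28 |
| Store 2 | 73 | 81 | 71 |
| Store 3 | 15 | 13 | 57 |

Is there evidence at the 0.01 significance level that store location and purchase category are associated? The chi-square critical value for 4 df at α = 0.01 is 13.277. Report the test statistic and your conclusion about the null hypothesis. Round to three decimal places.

Row totals: 127, 225, 85. Column totals: 124, 157, 156. Grand total N = 437.
Expected counts (row total × column total / N):
  Store 1, Electronics: 127×124/437 = 36.0366
  Store 1, Clothing: 127×157/437 = 45.6270
  Store 1, Grocery: 127×156/437 = 45.3364
  Store 2, Electronics: 225×124/437 = 63.8444
  Store 2, Clothing: 225×157/437 = 80.8352
  Store 2, Grocery: 225×156/437 = 80.3204
  Store 3, Electronics: 85×124/437 = 24.1190
  Store 3, Clothing: 85×157/437 = 30.5378
  Store 3, Grocery: 85×156/437 = 30.3432
Contributions (O − E)²/E:
  (36 − 36.0366)²/36.0366 = 0.0000
  (63 − 45.6270)²/45.6270 = 6.6150
  (28 − 45.3364)²/45.3364 = 6.6293
  (73 − 63.8444)²/63.8444 = 1.3130
  (81 − 80.8352)²/80.8352 = 0.0003
  (71 − 80.3204)²/80.3204 = 1.0815
  (15 − 24.1190)²/24.1190 = 3.4477
  (13 − 30.5378)²/30.5378 = 10.0719
  (57 − 30.3432)²/30.3432 = 23.4183
χ² = 0.0000 + 6.6150 + 6.6293 + 1.3130 + 0.0003 + 1.0815 + 3.4477 + 10.0719 + 23.4183 = 52.577
df = (3−1)(3−1) = 4. Since 52.577 > 13.277, reject the null hypothesis of independence at α = 0.01.

52.577; reject H₀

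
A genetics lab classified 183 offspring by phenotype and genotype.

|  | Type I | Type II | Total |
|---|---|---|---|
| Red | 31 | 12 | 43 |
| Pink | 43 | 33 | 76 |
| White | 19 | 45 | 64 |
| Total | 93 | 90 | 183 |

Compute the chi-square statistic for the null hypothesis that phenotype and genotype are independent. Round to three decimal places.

Grand total N = 183.
Expected counts (row total × column total / N):
  Red, Type I: 43×93/183 = 21.8525
  Red, Type II: 43×90/183 = 21.1475
  Pink, Type I: 76×93/183 = 38.6230
  Pink, Type II: 76×90/183 = 37.3770
  White, Type I: 64×93/183 = 32.5246
  White, Type II: 64×90/183 = 31.4754
Contributions (O − E)²/E:
  (31 − 21.8525)²/21.8525 = 3.8292
  (12 − 21.1475)²/21.1475 = 3.9568
  (43 − 38.6230)²/38.6230 = 0.4960
  (33 − 37.3770)²/37.3770 = 0.5126
  (19 − 32.5246)²/32.5246 = 5.6239
  (45 − 31.4754)²/31.4754 = 5.8114
χ² = 3.8292 + 3.9568 + 0.4960 + 0.5126 + 5.6239 + 5.8114 = 20.230

20.230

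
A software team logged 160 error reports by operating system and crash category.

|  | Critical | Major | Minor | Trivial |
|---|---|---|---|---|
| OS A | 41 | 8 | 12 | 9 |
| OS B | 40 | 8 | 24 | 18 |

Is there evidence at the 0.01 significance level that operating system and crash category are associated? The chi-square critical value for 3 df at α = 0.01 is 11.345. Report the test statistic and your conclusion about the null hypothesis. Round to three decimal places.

4.584; fail to reject H₀

Row totals: 70, 90. Column totals: 81, 16, 36, 27. Grand total N = 160.
Expected counts (row total × column total / N):
  OS A, Critical: 70×81/160 = 35.4375
  OS A, Major: 70×16/160 = 7.0000
  OS A, Minor: 70×36/160 = 15.7500
  OS A, Trivial: 70×27/160 = 11.8125
  OS B, Critical: 90×81/160 = 45.5625
  OS B, Major: 90×16/160 = 9.0000
  OS B, Minor: 90×36/160 = 20.2500
  OS B, Trivial: 90×27/160 = 15.1875
Contributions (O − E)²/E:
  (41 − 35.4375)²/35.4375 = 0.8731
  (8 − 7.0000)²/7.0000 = 0.1429
  (12 − 15.7500)²/15.7500 = 0.8929
  (9 − 11.8125)²/11.8125 = 0.6696
  (40 − 45.5625)²/45.5625 = 0.6791
  (8 − 9.0000)²/9.0000 = 0.1111
  (24 − 20.2500)²/20.2500 = 0.6944
  (18 − 15.1875)²/15.1875 = 0.5208
χ² = 0.8731 + 0.1429 + 0.8929 + 0.6696 + 0.6791 + 0.1111 + 0.6944 + 0.5208 = 4.584
df = (2−1)(4−1) = 3. Since 4.584 < 11.345, fail to reject the null hypothesis of independence at α = 0.01.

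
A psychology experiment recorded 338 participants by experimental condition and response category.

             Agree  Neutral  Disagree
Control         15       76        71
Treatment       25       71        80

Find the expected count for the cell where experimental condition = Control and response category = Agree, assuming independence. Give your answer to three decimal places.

19.172

Row total (Control) = 162; column total (Agree) = 40; grand total N = 338.
Expected count = (row total × column total) / N = 162 × 40 / 338 = 19.172.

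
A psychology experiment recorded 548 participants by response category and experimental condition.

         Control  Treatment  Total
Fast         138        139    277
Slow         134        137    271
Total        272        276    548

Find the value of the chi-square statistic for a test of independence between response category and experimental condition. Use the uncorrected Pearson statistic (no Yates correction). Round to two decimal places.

Grand total N = 548.
Expected counts (row total × column total / N):
  Fast, Control: 277×272/548 = 137.489
  Fast, Treatment: 277×276/548 = 139.511
  Slow, Control: 271×272/548 = 134.511
  Slow, Treatment: 271×276/548 = 136.489
Contributions (O − E)²/E:
  (138 − 137.489)²/137.489 = 0.0019
  (139 − 139.511)²/139.511 = 0.0019
  (134 − 134.511)²/134.511 = 0.0019
  (137 − 136.489)²/136.489 = 0.0019
χ² = 0.0019 + 0.0019 + 0.0019 + 0.0019 = 0.01

0.01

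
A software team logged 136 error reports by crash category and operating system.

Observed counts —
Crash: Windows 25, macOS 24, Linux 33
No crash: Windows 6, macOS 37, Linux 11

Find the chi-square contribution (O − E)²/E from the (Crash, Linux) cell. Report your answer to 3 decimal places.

Row total (Crash) = 82; column total (Linux) = 44; N = 136.
Expected count E = 82 × 44 / 136 = 26.5294.
Contribution = (O − E)²/E = (33 − 26.5294)² / 26.5294 = 1.578.

1.578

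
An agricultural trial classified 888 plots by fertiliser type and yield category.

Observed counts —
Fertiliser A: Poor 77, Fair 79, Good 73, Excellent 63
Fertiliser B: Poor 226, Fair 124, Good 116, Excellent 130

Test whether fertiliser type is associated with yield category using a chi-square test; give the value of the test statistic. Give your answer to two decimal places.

Row totals: 292, 596. Column totals: 303, 203, 189, 193. Grand total N = 888.
Expected counts (row total × column total / N):
  Fertiliser A, Poor: 292×303/888 = 99.635
  Fertiliser A, Fair: 292×203/888 = 66.752
  Fertiliser A, Good: 292×189/888 = 62.149
  Fertiliser A, Excellent: 292×193/888 = 63.464
  Fertiliser B, Poor: 596×303/888 = 203.365
  Fertiliser B, Fair: 596×203/888 = 136.248
  Fertiliser B, Good: 596×189/888 = 126.851
  Fertiliser B, Excellent: 596×193/888 = 129.536
Contributions (O − E)²/E:
  (77 − 99.635)²/99.635 = 5.1422
  (79 − 66.752)²/66.752 = 2.2473
  (73 − 62.149)²/62.149 = 1.8945
  (63 − 63.464)²/63.464 = 0.0034
  (226 − 203.365)²/203.365 = 2.5193
  (124 − 136.248)²/136.248 = 1.1010
  (116 − 126.851)²/126.851 = 0.9282
  (130 − 129.536)²/129.536 = 0.0017
χ² = 5.1422 + 2.2473 + 1.8945 + 0.0034 + 2.5193 + 1.1010 + 0.9282 + 0.0017 = 13.84

13.84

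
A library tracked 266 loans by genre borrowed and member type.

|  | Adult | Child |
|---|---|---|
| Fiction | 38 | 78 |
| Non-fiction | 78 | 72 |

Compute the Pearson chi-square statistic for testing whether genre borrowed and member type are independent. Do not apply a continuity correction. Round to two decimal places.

9.85

Row totals: 116, 150. Column totals: 116, 150. Grand total N = 266.
Expected counts (row total × column total / N):
  Fiction, Adult: 116×116/266 = 50.586
  Fiction, Child: 116×150/266 = 65.414
  Non-fiction, Adult: 150×116/266 = 65.414
  Non-fiction, Child: 150×150/266 = 84.586
Contributions (O − E)²/E:
  (38 − 50.586)²/50.586 = 3.1314
  (78 − 65.414)²/65.414 = 2.4216
  (78 − 65.414)²/65.414 = 2.4216
  (72 − 84.586)²/84.586 = 1.8727
χ² = 3.1314 + 2.4216 + 2.4216 + 1.8727 = 9.85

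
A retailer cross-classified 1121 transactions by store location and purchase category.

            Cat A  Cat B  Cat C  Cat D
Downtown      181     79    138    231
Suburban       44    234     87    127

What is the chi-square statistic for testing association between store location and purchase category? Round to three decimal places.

Row totals: 629, 492. Column totals: 225, 313, 225, 358. Grand total N = 1121.
Expected counts (row total × column total / N):
  Downtown, Cat A: 629×225/1121 = 126.2489
  Downtown, Cat B: 629×313/1121 = 175.6262
  Downtown, Cat C: 629×225/1121 = 126.2489
  Downtown, Cat D: 629×358/1121 = 200.8760
  Suburban, Cat A: 492×225/1121 = 98.7511
  Suburban, Cat B: 492×313/1121 = 137.3738
  Suburban, Cat C: 492×225/1121 = 98.7511
  Suburban, Cat D: 492×358/1121 = 157.1240
Contributions (O − E)²/E:
  (181 − 126.2489)²/126.2489 = 23.7442
  (79 − 175.6262)²/175.6262 = 53.1619
  (138 − 126.2489)²/126.2489 = 1.0938
  (231 − 200.8760)²/200.8760 = 4.5175
  (44 − 98.7511)²/98.7511 = 30.3559
  (234 − 137.3738)²/137.3738 = 67.9651
  (87 − 98.7511)²/98.7511 = 1.3983
  (127 − 157.1240)²/157.1240 = 5.7754
χ² = 23.7442 + 53.1619 + 1.0938 + 4.5175 + 30.3559 + 67.9651 + 1.3983 + 5.7754 = 188.012

188.012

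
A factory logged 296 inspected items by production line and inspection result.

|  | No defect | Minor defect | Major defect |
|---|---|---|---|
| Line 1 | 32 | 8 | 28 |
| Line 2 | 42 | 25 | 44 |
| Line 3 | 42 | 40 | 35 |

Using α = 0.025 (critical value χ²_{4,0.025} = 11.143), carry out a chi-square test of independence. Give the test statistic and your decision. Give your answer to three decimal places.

12.655; reject H₀

Row totals: 68, 111, 117. Column totals: 116, 73, 107. Grand total N = 296.
Expected counts (row total × column total / N):
  Line 1, No defect: 68×116/296 = 26.64865
  Line 1, Minor defect: 68×73/296 = 16.77027
  Line 1, Major defect: 68×107/296 = 24.58108
  Line 2, No defect: 111×116/296 = 43.50000
  Line 2, Minor defect: 111×73/296 = 27.37500
  Line 2, Major defect: 111×107/296 = 40.12500
  Line 3, No defect: 117×116/296 = 45.85135
  Line 3, Minor defect: 117×73/296 = 28.85473
  Line 3, Major defect: 117×107/296 = 42.29392
Contributions (O − E)²/E:
  (32 − 26.64865)²/26.64865 = 1.0746
  (8 − 16.77027)²/16.77027 = 4.5865
  (28 − 24.58108)²/24.58108 = 0.4755
  (42 − 43.50000)²/43.50000 = 0.0517
  (25 − 27.37500)²/27.37500 = 0.2061
  (44 − 40.12500)²/40.12500 = 0.3742
  (42 − 45.85135)²/45.85135 = 0.3235
  (40 − 28.85473)²/28.85473 = 4.3049
  (35 − 42.29392)²/42.29392 = 1.2579
χ² = 1.0746 + 4.5865 + 0.4755 + 0.0517 + 0.2061 + 0.3742 + 0.3235 + 4.3049 + 1.2579 = 12.655
df = (3−1)(3−1) = 4. Since 12.655 > 11.143, reject the null hypothesis of independence at α = 0.025.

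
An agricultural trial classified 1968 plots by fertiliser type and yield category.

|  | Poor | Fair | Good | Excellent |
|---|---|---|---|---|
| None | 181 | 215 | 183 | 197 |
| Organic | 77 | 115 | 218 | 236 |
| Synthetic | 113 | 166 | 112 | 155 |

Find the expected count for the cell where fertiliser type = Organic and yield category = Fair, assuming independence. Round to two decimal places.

Row total (Organic) = 646; column total (Fair) = 496; grand total N = 1968.
Expected count = (row total × column total) / N = 646 × 496 / 1968 = 162.81.

162.81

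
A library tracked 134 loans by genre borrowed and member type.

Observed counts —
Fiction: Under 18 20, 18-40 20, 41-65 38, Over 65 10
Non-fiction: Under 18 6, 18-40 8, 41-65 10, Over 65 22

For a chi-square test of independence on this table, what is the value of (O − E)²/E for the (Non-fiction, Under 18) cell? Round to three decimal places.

0.959

Row total (Non-fiction) = 46; column total (Under 18) = 26; N = 134.
Expected count E = 46 × 26 / 134 = 8.92537.
Contribution = (O − E)²/E = (6 − 8.92537)² / 8.92537 = 0.959.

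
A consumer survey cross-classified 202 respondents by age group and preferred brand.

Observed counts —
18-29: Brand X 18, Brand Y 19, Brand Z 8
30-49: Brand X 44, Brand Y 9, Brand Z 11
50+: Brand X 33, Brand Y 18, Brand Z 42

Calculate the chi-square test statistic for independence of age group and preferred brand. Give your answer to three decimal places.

32.395

Row totals: 45, 64, 93. Column totals: 95, 46, 61. Grand total N = 202.
Expected counts (row total × column total / N):
  18-29, Brand X: 45×95/202 = 21.1634
  18-29, Brand Y: 45×46/202 = 10.2475
  18-29, Brand Z: 45×61/202 = 13.5891
  30-49, Brand X: 64×95/202 = 30.0990
  30-49, Brand Y: 64×46/202 = 14.5743
  30-49, Brand Z: 64×61/202 = 19.3267
  50+, Brand X: 93×95/202 = 43.7376
  50+, Brand Y: 93×46/202 = 21.1782
  50+, Brand Z: 93×61/202 = 28.0842
Contributions (O − E)²/E:
  (18 − 21.1634)²/21.1634 = 0.4728
  (19 − 10.2475)²/10.2475 = 7.4756
  (8 − 13.5891)²/13.5891 = 2.2988
  (44 − 30.0990)²/30.0990 = 6.4201
  (9 − 14.5743)²/14.5743 = 2.1320
  (11 − 19.3267)²/19.3267 = 3.5875
  (33 − 43.7376)²/43.7376 = 2.6361
  (18 − 21.1782)²/21.1782 = 0.4770
  (42 − 28.0842)²/28.0842 = 6.8953
χ² = 0.4728 + 7.4756 + 2.2988 + 6.4201 + 2.1320 + 3.5875 + 2.6361 + 0.4770 + 6.8953 = 32.395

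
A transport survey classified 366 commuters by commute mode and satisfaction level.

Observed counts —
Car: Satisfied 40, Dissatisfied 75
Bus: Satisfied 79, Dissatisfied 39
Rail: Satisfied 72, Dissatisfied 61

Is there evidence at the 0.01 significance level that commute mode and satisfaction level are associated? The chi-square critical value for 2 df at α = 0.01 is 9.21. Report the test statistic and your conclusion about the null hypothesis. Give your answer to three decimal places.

Row totals: 115, 118, 133. Column totals: 191, 175. Grand total N = 366.
Expected counts (row total × column total / N):
  Car, Satisfied: 115×191/366 = 60.01366
  Car, Dissatisfied: 115×175/366 = 54.98634
  Bus, Satisfied: 118×191/366 = 61.57923
  Bus, Dissatisfied: 118×175/366 = 56.42077
  Rail, Satisfied: 133×191/366 = 69.40710
  Rail, Dissatisfied: 133×175/366 = 63.59290
Contributions (O − E)²/E:
  (40 − 60.01366)²/60.01366 = 6.6743
  (75 − 54.98634)²/54.98634 = 7.2845
  (79 − 61.57923)²/61.57923 = 4.9283
  (39 − 56.42077)²/56.42077 = 5.3789
  (72 − 69.40710)²/69.40710 = 0.0969
  (61 − 63.59290)²/63.59290 = 0.1057
χ² = 6.6743 + 7.2845 + 4.9283 + 5.3789 + 0.0969 + 0.1057 = 24.469
df = (3−1)(2−1) = 2. Since 24.469 > 9.21, reject the null hypothesis of independence at α = 0.01.

24.469; reject H₀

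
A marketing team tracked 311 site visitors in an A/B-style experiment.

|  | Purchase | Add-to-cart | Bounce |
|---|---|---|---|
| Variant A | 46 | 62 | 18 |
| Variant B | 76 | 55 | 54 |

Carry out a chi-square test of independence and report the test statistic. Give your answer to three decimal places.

Row totals: 126, 185. Column totals: 122, 117, 72. Grand total N = 311.
Expected counts (row total × column total / N):
  Variant A, Purchase: 126×122/311 = 49.4277
  Variant A, Add-to-cart: 126×117/311 = 47.4019
  Variant A, Bounce: 126×72/311 = 29.1704
  Variant B, Purchase: 185×122/311 = 72.5723
  Variant B, Add-to-cart: 185×117/311 = 69.5981
  Variant B, Bounce: 185×72/311 = 42.8296
Contributions (O − E)²/E:
  (46 − 49.4277)²/49.4277 = 0.2377
  (62 − 47.4019)²/47.4019 = 4.4957
  (18 − 29.1704)²/29.1704 = 4.2775
  (76 − 72.5723)²/72.5723 = 0.1619
  (55 − 69.5981)²/69.5981 = 3.0619
  (54 − 42.8296)²/42.8296 = 2.9134
χ² = 0.2377 + 4.4957 + 4.2775 + 0.1619 + 3.0619 + 2.9134 = 15.148

15.148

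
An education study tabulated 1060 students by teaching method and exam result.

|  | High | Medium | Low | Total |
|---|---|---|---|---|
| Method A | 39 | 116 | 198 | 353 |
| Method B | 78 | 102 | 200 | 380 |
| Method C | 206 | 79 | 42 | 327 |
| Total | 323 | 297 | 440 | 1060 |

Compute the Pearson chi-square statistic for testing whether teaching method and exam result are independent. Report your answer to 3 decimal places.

Grand total N = 1060.
Expected counts (row total × column total / N):
  Method A, High: 353×323/1060 = 107.5651
  Method A, Medium: 353×297/1060 = 98.9066
  Method A, Low: 353×440/1060 = 146.5283
  Method B, High: 380×323/1060 = 115.7925
  Method B, Medium: 380×297/1060 = 106.4717
  Method B, Low: 380×440/1060 = 157.7358
  Method C, High: 327×323/1060 = 99.6425
  Method C, Medium: 327×297/1060 = 91.6217
  Method C, Low: 327×440/1060 = 135.7358
Contributions (O − E)²/E:
  (39 − 107.5651)²/107.5651 = 43.7054
  (116 − 98.9066)²/98.9066 = 2.9541
  (198 − 146.5283)²/146.5283 = 18.0807
  (78 − 115.7925)²/115.7925 = 12.3348
  (102 − 106.4717)²/106.4717 = 0.1878
  (200 − 157.7358)²/157.7358 = 11.3244
  (206 − 99.6425)²/99.6425 = 113.5250
  (79 − 91.6217)²/91.6217 = 1.7388
  (42 − 135.7358)²/135.7358 = 64.7316
χ² = 43.7054 + 2.9541 + 18.0807 + 12.3348 + 0.1878 + 11.3244 + 113.5250 + 1.7388 + 64.7316 = 268.583

268.583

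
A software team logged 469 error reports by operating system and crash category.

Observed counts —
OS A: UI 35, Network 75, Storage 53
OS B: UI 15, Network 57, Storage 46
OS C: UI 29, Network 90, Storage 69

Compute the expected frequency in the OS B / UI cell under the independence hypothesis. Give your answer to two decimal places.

Row total (OS B) = 118; column total (UI) = 79; grand total N = 469.
Expected count = (row total × column total) / N = 118 × 79 / 469 = 19.88.

19.88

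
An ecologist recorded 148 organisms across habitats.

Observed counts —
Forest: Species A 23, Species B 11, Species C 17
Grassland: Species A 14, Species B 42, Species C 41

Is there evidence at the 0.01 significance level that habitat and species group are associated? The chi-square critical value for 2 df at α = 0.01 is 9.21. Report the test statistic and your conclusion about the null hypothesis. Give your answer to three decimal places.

Row totals: 51, 97. Column totals: 37, 53, 58. Grand total N = 148.
Expected counts (row total × column total / N):
  Forest, Species A: 51×37/148 = 12.7500
  Forest, Species B: 51×53/148 = 18.2635
  Forest, Species C: 51×58/148 = 19.9865
  Grassland, Species A: 97×37/148 = 24.2500
  Grassland, Species B: 97×53/148 = 34.7365
  Grassland, Species C: 97×58/148 = 38.0135
Contributions (O − E)²/E:
  (23 − 12.7500)²/12.7500 = 8.2402
  (11 − 18.2635)²/18.2635 = 2.8887
  (17 − 19.9865)²/19.9865 = 0.4463
  (14 − 24.2500)²/24.2500 = 4.3325
  (42 − 34.7365)²/34.7365 = 1.5188
  (41 − 38.0135)²/38.0135 = 0.2346
χ² = 8.2402 + 2.8887 + 0.4463 + 4.3325 + 1.5188 + 0.2346 = 17.661
df = (2−1)(3−1) = 2. Since 17.661 > 9.21, reject the null hypothesis of independence at α = 0.01.

17.661; reject H₀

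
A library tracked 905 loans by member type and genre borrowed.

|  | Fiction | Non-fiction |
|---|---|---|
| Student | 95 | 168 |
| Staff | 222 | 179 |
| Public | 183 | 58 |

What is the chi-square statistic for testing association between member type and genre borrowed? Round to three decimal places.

Row totals: 263, 401, 241. Column totals: 500, 405. Grand total N = 905.
Expected counts (row total × column total / N):
  Student, Fiction: 263×500/905 = 145.3039
  Student, Non-fiction: 263×405/905 = 117.6961
  Staff, Fiction: 401×500/905 = 221.5470
  Staff, Non-fiction: 401×405/905 = 179.4530
  Public, Fiction: 241×500/905 = 133.1492
  Public, Non-fiction: 241×405/905 = 107.8508
Contributions (O − E)²/E:
  (95 − 145.3039)²/145.3039 = 17.4151
  (168 − 117.6961)²/117.6961 = 21.5001
  (222 − 221.5470)²/221.5470 = 0.0009
  (179 − 179.4530)²/179.4530 = 0.0011
  (183 − 133.1492)²/133.1492 = 18.6640
  (58 − 107.8508)²/107.8508 = 23.0420
χ² = 17.4151 + 21.5001 + 0.0009 + 0.0011 + 18.6640 + 23.0420 = 80.623

80.623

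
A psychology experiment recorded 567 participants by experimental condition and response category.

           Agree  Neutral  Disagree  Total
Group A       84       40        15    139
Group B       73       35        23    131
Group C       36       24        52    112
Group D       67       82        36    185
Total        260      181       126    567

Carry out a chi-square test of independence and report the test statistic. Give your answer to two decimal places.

Grand total N = 567.
Expected counts (row total × column total / N):
  Group A, Agree: 139×260/567 = 63.739
  Group A, Neutral: 139×181/567 = 44.372
  Group A, Disagree: 139×126/567 = 30.889
  Group B, Agree: 131×260/567 = 60.071
  Group B, Neutral: 131×181/567 = 41.818
  Group B, Disagree: 131×126/567 = 29.111
  Group C, Agree: 112×260/567 = 51.358
  Group C, Neutral: 112×181/567 = 35.753
  Group C, Disagree: 112×126/567 = 24.889
  Group D, Agree: 185×260/567 = 84.832
  Group D, Neutral: 185×181/567 = 59.056
  Group D, Disagree: 185×126/567 = 41.111
Contributions (O − E)²/E:
  (84 − 63.739)²/63.739 = 6.4405
  (40 − 44.372)²/44.372 = 0.4308
  (15 − 30.889)²/30.889 = 8.1731
  (73 − 60.071)²/60.071 = 2.7827
  (35 − 41.818)²/41.818 = 1.1116
  (23 − 29.111)²/29.111 = 1.2828
  (36 − 51.358)²/51.358 = 4.5926
  (24 − 35.753)²/35.753 = 3.8635
  (52 − 24.889)²/24.889 = 29.5314
  (67 − 84.832)²/84.832 = 3.7484
  (82 − 59.056)²/59.056 = 8.9140
  (36 − 41.111)²/41.111 = 0.6354
χ² = 6.4405 + 0.4308 + 8.1731 + 2.7827 + 1.1116 + 1.2828 + 4.5926 + 3.8635 + 29.5314 + 3.7484 + 8.9140 + 0.6354 = 71.51

71.51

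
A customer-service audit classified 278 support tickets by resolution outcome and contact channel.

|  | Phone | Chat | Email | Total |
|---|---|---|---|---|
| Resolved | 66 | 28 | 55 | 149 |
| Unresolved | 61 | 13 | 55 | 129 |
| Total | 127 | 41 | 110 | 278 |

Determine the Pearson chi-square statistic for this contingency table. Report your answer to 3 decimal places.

4.268

Grand total N = 278.
Expected counts (row total × column total / N):
  Resolved, Phone: 149×127/278 = 68.0683
  Resolved, Chat: 149×41/278 = 21.9748
  Resolved, Email: 149×110/278 = 58.9568
  Unresolved, Phone: 129×127/278 = 58.9317
  Unresolved, Chat: 129×41/278 = 19.0252
  Unresolved, Email: 129×110/278 = 51.0432
Contributions (O − E)²/E:
  (66 − 68.0683)²/68.0683 = 0.0628
  (28 − 21.9748)²/21.9748 = 1.6520
  (55 − 58.9568)²/58.9568 = 0.2656
  (61 − 58.9317)²/58.9317 = 0.0726
  (13 − 19.0252)²/19.0252 = 1.9082
  (55 − 51.0432)²/51.0432 = 0.3067
χ² = 0.0628 + 1.6520 + 0.2656 + 0.0726 + 1.9082 + 0.3067 = 4.268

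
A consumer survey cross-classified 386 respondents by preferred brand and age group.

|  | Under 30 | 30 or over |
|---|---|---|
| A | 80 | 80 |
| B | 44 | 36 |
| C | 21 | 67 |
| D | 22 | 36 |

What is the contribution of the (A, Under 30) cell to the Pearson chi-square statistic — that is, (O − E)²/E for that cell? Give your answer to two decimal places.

1.68

Row total (A) = 160; column total (Under 30) = 167; N = 386.
Expected count E = 160 × 167 / 386 = 69.223.
Contribution = (O − E)²/E = (80 − 69.223)² / 69.223 = 1.68.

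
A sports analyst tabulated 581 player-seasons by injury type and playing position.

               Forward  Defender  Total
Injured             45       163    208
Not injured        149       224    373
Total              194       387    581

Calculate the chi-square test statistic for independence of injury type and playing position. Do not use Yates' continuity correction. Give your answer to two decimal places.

Grand total N = 581.
Expected counts (row total × column total / N):
  Injured, Forward: 208×194/581 = 69.453
  Injured, Defender: 208×387/581 = 138.547
  Not injured, Forward: 373×194/581 = 124.547
  Not injured, Defender: 373×387/581 = 248.453
Contributions (O − E)²/E:
  (45 − 69.453)²/69.453 = 8.6094
  (163 − 138.547)²/138.547 = 4.3159
  (149 − 124.547)²/124.547 = 4.8010
  (224 − 248.453)²/248.453 = 2.4067
χ² = 8.6094 + 4.3159 + 4.8010 + 2.4067 = 20.13

20.13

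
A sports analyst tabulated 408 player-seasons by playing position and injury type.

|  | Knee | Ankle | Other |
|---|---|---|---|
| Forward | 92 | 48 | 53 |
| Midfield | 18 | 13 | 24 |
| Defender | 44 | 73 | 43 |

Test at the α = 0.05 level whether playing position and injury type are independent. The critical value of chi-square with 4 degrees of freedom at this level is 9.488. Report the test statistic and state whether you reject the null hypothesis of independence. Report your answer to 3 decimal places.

27.349; reject H₀

Row totals: 193, 55, 160. Column totals: 154, 134, 120. Grand total N = 408.
Expected counts (row total × column total / N):
  Forward, Knee: 193×154/408 = 72.8480
  Forward, Ankle: 193×134/408 = 63.3873
  Forward, Other: 193×120/408 = 56.7647
  Midfield, Knee: 55×154/408 = 20.7598
  Midfield, Ankle: 55×134/408 = 18.0637
  Midfield, Other: 55×120/408 = 16.1765
  Defender, Knee: 160×154/408 = 60.3922
  Defender, Ankle: 160×134/408 = 52.5490
  Defender, Other: 160×120/408 = 47.0588
Contributions (O − E)²/E:
  (92 − 72.8480)²/72.8480 = 5.0351
  (48 − 63.3873)²/63.3873 = 3.7353
  (53 − 56.7647)²/56.7647 = 0.2497
  (18 − 20.7598)²/20.7598 = 0.3669
  (13 − 18.0637)²/18.0637 = 1.4195
  (24 − 16.1765)²/16.1765 = 3.7837
  (44 − 60.3922)²/60.3922 = 4.4493
  (73 − 52.5490)²/52.5490 = 7.9591
  (43 − 47.0588)²/47.0588 = 0.3501
χ² = 5.0351 + 3.7353 + 0.2497 + 0.3669 + 1.4195 + 3.7837 + 4.4493 + 7.9591 + 0.3501 = 27.349
df = (3−1)(3−1) = 4. Since 27.349 > 9.488, reject the null hypothesis of independence at α = 0.05.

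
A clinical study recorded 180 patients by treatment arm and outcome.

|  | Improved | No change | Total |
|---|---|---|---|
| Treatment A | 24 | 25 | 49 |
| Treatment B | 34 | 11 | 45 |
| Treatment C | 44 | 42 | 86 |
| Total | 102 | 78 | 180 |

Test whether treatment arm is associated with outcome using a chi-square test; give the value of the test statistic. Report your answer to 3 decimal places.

Grand total N = 180.
Expected counts (row total × column total / N):
  Treatment A, Improved: 49×102/180 = 27.7667
  Treatment A, No change: 49×78/180 = 21.2333
  Treatment B, Improved: 45×102/180 = 25.5000
  Treatment B, No change: 45×78/180 = 19.5000
  Treatment C, Improved: 86×102/180 = 48.7333
  Treatment C, No change: 86×78/180 = 37.2667
Contributions (O − E)²/E:
  (24 − 27.7667)²/27.7667 = 0.5110
  (25 − 21.2333)²/21.2333 = 0.6682
  (34 − 25.5000)²/25.5000 = 2.8333
  (11 − 19.5000)²/19.5000 = 3.7051
  (44 − 48.7333)²/48.7333 = 0.4597
  (42 − 37.2667)²/37.2667 = 0.6012
χ² = 0.5110 + 0.6682 + 2.8333 + 3.7051 + 0.4597 + 0.6012 = 8.779

8.779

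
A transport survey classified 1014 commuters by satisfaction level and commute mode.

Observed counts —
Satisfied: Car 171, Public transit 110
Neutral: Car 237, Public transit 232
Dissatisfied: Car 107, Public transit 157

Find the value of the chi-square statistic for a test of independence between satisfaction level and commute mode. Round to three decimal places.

Row totals: 281, 469, 264. Column totals: 515, 499. Grand total N = 1014.
Expected counts (row total × column total / N):
  Satisfied, Car: 281×515/1014 = 142.7170
  Satisfied, Public transit: 281×499/1014 = 138.2830
  Neutral, Car: 469×515/1014 = 238.2002
  Neutral, Public transit: 469×499/1014 = 230.7998
  Dissatisfied, Car: 264×515/1014 = 134.0828
  Dissatisfied, Public transit: 264×499/1014 = 129.9172
Contributions (O − E)²/E:
  (171 − 142.7170)²/142.7170 = 5.6050
  (110 − 138.2830)²/138.2830 = 5.7847
  (237 − 238.2002)²/238.2002 = 0.0060
  (232 − 230.7998)²/230.7998 = 0.0062
  (107 − 134.0828)²/134.0828 = 5.4703
  (157 − 129.9172)²/129.9172 = 5.6457
χ² = 5.6050 + 5.7847 + 0.0060 + 0.0062 + 5.4703 + 5.6457 = 22.518

22.518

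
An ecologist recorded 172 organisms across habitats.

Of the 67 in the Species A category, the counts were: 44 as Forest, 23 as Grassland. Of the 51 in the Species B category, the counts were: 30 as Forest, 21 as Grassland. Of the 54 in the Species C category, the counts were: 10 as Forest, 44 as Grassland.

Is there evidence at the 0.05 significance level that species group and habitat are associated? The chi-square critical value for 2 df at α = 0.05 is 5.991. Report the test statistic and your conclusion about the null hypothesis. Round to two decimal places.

29.50; reject H₀

Row totals: 67, 51, 54. Column totals: 84, 88. Grand total N = 172.
Expected counts (row total × column total / N):
  Species A, Forest: 67×84/172 = 32.721
  Species A, Grassland: 67×88/172 = 34.279
  Species B, Forest: 51×84/172 = 24.907
  Species B, Grassland: 51×88/172 = 26.093
  Species C, Forest: 54×84/172 = 26.372
  Species C, Grassland: 54×88/172 = 27.628
Contributions (O − E)²/E:
  (44 − 32.721)²/32.721 = 3.8879
  (23 − 34.279)²/34.279 = 3.7112
  (30 − 24.907)²/24.907 = 1.0414
  (21 − 26.093)²/26.093 = 0.9941
  (10 − 26.372)²/26.372 = 10.1639
  (44 − 27.628)²/27.628 = 9.7018
χ² = 3.8879 + 3.7112 + 1.0414 + 0.9941 + 10.1639 + 9.7018 = 29.50
df = (3−1)(2−1) = 2. Since 29.50 > 5.991, reject the null hypothesis of independence at α = 0.05.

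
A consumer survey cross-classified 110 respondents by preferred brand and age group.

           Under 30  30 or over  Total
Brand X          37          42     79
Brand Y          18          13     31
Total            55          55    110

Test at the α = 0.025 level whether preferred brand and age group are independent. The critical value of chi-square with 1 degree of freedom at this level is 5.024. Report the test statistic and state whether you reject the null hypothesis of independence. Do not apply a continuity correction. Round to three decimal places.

1.123; fail to reject H₀

Grand total N = 110.
Expected counts (row total × column total / N):
  Brand X, Under 30: 79×55/110 = 39.5000
  Brand X, 30 or over: 79×55/110 = 39.5000
  Brand Y, Under 30: 31×55/110 = 15.5000
  Brand Y, 30 or over: 31×55/110 = 15.5000
Contributions (O − E)²/E:
  (37 − 39.5000)²/39.5000 = 0.1582
  (42 − 39.5000)²/39.5000 = 0.1582
  (18 − 15.5000)²/15.5000 = 0.4032
  (13 − 15.5000)²/15.5000 = 0.4032
χ² = 0.1582 + 0.1582 + 0.4032 + 0.4032 = 1.123
df = (2−1)(2−1) = 1. Since 1.123 < 5.024, fail to reject the null hypothesis of independence at α = 0.025.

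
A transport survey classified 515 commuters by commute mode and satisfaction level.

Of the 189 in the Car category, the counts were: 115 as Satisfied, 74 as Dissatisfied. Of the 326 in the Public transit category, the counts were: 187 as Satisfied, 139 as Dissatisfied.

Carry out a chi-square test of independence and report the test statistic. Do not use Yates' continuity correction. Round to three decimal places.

0.599

Row totals: 189, 326. Column totals: 302, 213. Grand total N = 515.
Expected counts (row total × column total / N):
  Car, Satisfied: 189×302/515 = 110.8311
  Car, Dissatisfied: 189×213/515 = 78.1689
  Public transit, Satisfied: 326×302/515 = 191.1689
  Public transit, Dissatisfied: 326×213/515 = 134.8311
Contributions (O − E)²/E:
  (115 − 110.8311)²/110.8311 = 0.1568
  (74 − 78.1689)²/78.1689 = 0.2223
  (187 − 191.1689)²/191.1689 = 0.0909
  (139 − 134.8311)²/134.8311 = 0.1289
χ² = 0.1568 + 0.2223 + 0.0909 + 0.1289 = 0.599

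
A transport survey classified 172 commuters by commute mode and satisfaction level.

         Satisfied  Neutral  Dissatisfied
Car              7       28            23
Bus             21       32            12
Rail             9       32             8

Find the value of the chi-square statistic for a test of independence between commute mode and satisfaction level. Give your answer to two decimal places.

Row totals: 58, 65, 49. Column totals: 37, 92, 43. Grand total N = 172.
Expected counts (row total × column total / N):
  Car, Satisfied: 58×37/172 = 12.477
  Car, Neutral: 58×92/172 = 31.023
  Car, Dissatisfied: 58×43/172 = 14.500
  Bus, Satisfied: 65×37/172 = 13.983
  Bus, Neutral: 65×92/172 = 34.767
  Bus, Dissatisfied: 65×43/172 = 16.250
  Rail, Satisfied: 49×37/172 = 10.541
  Rail, Neutral: 49×92/172 = 26.209
  Rail, Dissatisfied: 49×43/172 = 12.250
Contributions (O − E)²/E:
  (7 − 12.477)²/12.477 = 2.4042
  (28 − 31.023)²/31.023 = 0.2946
  (23 − 14.500)²/14.500 = 4.9828
  (21 − 13.983)²/13.983 = 3.5213
  (32 − 34.767)²/34.767 = 0.2202
  (12 − 16.250)²/16.250 = 1.1115
  (9 − 10.541)²/10.541 = 0.2253
  (32 − 26.209)²/26.209 = 1.2795
  (8 − 12.250)²/12.250 = 1.4745
χ² = 2.4042 + 0.2946 + 4.9828 + 3.5213 + 0.2202 + 1.1115 + 0.2253 + 1.2795 + 1.4745 = 15.51

15.51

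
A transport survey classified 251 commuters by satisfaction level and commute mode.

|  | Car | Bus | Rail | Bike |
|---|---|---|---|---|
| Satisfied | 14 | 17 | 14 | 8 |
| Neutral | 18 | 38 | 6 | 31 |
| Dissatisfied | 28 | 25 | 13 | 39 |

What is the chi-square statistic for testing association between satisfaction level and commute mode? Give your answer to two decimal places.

21.85

Row totals: 53, 93, 105. Column totals: 60, 80, 33, 78. Grand total N = 251.
Expected counts (row total × column total / N):
  Satisfied, Car: 53×60/251 = 12.669
  Satisfied, Bus: 53×80/251 = 16.892
  Satisfied, Rail: 53×33/251 = 6.968
  Satisfied, Bike: 53×78/251 = 16.470
  Neutral, Car: 93×60/251 = 22.231
  Neutral, Bus: 93×80/251 = 29.641
  Neutral, Rail: 93×33/251 = 12.227
  Neutral, Bike: 93×78/251 = 28.900
  Dissatisfied, Car: 105×60/251 = 25.100
  Dissatisfied, Bus: 105×80/251 = 33.466
  Dissatisfied, Rail: 105×33/251 = 13.805
  Dissatisfied, Bike: 105×78/251 = 32.629
Contributions (O − E)²/E:
  (14 − 12.669)²/12.669 = 0.1398
  (17 − 16.892)²/16.892 = 0.0007
  (14 − 6.968)²/6.968 = 7.0966
  (8 − 16.470)²/16.470 = 4.3559
  (18 − 22.231)²/22.231 = 0.8052
  (38 − 29.641)²/29.641 = 2.3573
  (6 − 12.227)²/12.227 = 3.1713
  (31 − 28.900)²/28.900 = 0.1526
  (28 − 25.100)²/25.100 = 0.3351
  (25 − 33.466)²/33.466 = 2.1417
  (13 − 13.805)²/13.805 = 0.0469
  (39 − 32.629)²/32.629 = 1.2440
χ² = 0.1398 + 0.0007 + 7.0966 + 4.3559 + 0.8052 + 2.3573 + 3.1713 + 0.1526 + 0.3351 + 2.1417 + 0.0469 + 1.2440 = 21.85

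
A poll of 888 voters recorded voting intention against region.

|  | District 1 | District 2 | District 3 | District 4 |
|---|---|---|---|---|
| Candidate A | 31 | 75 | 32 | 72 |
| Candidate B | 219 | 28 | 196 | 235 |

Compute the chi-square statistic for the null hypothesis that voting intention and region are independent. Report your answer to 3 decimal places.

167.095

Row totals: 210, 678. Column totals: 250, 103, 228, 307. Grand total N = 888.
Expected counts (row total × column total / N):
  Candidate A, District 1: 210×250/888 = 59.1216
  Candidate A, District 2: 210×103/888 = 24.3581
  Candidate A, District 3: 210×228/888 = 53.9189
  Candidate A, District 4: 210×307/888 = 72.6014
  Candidate B, District 1: 678×250/888 = 190.8784
  Candidate B, District 2: 678×103/888 = 78.6419
  Candidate B, District 3: 678×228/888 = 174.0811
  Candidate B, District 4: 678×307/888 = 234.3986
Contributions (O − E)²/E:
  (31 − 59.1216)²/59.1216 = 13.3762
  (75 − 24.3581)²/24.3581 = 105.2874
  (32 − 53.9189)²/53.9189 = 8.9104
  (72 − 72.6014)²/72.6014 = 0.0050
  (219 − 190.8784)²/190.8784 = 4.1431
  (28 − 78.6419)²/78.6419 = 32.6111
  (196 − 174.0811)²/174.0811 = 2.7599
  (235 − 234.3986)²/234.3986 = 0.0015
χ² = 13.3762 + 105.2874 + 8.9104 + 0.0050 + 4.1431 + 32.6111 + 2.7599 + 0.0015 = 167.095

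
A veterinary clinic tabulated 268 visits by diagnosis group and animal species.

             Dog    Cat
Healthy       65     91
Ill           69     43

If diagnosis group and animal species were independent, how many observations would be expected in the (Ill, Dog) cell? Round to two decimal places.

56.00

Row total (Ill) = 112; column total (Dog) = 134; grand total N = 268.
Expected count = (row total × column total) / N = 112 × 134 / 268 = 56.00.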